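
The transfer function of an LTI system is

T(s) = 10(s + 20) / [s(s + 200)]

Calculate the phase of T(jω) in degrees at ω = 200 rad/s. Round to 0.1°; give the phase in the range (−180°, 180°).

At s = jω = j200:
zero (s+20): 20 + j200 → |·| = √(20²+200²) = √40400 ≈ 201, ∠ = arctan(200/20) ≈ 84.29°
pole (s+200): 200 + j200 → |·| = √(200²+200²) = √80000 ≈ 282.84, ∠ = arctan(200/200) ≈ 45.00°
pole at origin: |s| = 200, ∠ = 90.00° (in denominator)
∠T = 84.29° − 135.00° = -50.71°

-50.7°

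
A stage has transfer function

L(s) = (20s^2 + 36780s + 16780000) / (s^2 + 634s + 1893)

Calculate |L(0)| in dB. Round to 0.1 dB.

79.0 dB

L(0) = 16780000 / 1893 ≈ 8864.2
20 log₁₀(8864.2) ≈ 78.95 dB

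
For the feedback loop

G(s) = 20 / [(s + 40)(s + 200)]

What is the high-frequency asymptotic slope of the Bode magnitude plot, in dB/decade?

Each pole contributes −20 dB/decade at high frequency; each zero contributes +20 dB/decade.
Net: 0 zero(s) − 2 pole(s) → -40 dB/decade.

-40 dB/decade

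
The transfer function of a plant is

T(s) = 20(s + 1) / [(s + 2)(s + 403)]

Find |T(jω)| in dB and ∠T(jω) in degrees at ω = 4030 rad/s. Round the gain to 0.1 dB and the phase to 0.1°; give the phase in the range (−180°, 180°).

-46.1 dB, -84.3°

At s = jω = j4030:
zero (s+1): 1 + j4030 → |·| = √(1²+4030²) = √16240901 ≈ 4030, ∠ = arctan(4030/1) ≈ 89.99°
pole (s+2): 2 + j4030 → |·| = √(2²+4030²) = √16240904 ≈ 4030, ∠ = arctan(4030/2) ≈ 89.97°
pole (s+403): 403 + j4030 → |·| = √(403²+4030²) = √16403309 ≈ 4050.1, ∠ = arctan(4030/403) ≈ 84.29°
|T| = 20 · 4030 / 1.6322e+07 ≈ 0.0049381
Gain = 20 log₁₀(0.0049381) ≈ -46.13 dB
∠T = 89.99° − 174.26° = -84.27°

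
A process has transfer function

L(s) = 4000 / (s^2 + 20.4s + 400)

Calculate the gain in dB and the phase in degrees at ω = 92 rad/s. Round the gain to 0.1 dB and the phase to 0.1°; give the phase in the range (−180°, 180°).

At s = jω = j92:
quadratic: (j92)² + 20.4·j92 + 400 = -8064 + j1876.8 → |·| ≈ 8279.5, ∠ ≈ 166.90°
|L| = 4000 / 8279.5 ≈ 0.48312
Gain = 20 log₁₀(0.48312) ≈ -6.32 dB
∠L = 0.00° − 166.90° = -166.90°

-6.3 dB, -166.9°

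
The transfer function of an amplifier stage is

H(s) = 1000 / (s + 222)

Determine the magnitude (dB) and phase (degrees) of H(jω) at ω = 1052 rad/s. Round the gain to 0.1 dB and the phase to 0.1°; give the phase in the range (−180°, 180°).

-0.6 dB, -78.1°

Substitute s = j1052:
Numerator: 1000 = 1000 + j0
Denominator: (j1052) + 222 = 222 + j1052
|N| = √(1000² + 0²) ≈ 1000, ∠N ≈ 0.00°
|D| = √(222² + 1052²) ≈ 1075.2, ∠D ≈ 78.08°
|H| = 1000 / 1075.2 ≈ 0.93006
Gain = 20 log₁₀(0.93006) ≈ -0.63 dB
∠H = 0.00° − 78.08° = -78.08°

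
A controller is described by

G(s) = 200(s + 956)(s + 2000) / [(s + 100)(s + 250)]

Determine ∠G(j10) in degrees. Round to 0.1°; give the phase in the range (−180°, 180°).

At s = jω = j10:
zero (s+956): 956 + j10 → |·| = √(956²+10²) = √914036 ≈ 956.05, ∠ = arctan(10/956) ≈ 0.60°
zero (s+2000): 2000 + j10 → |·| = √(2000²+10²) = √4000100 ≈ 2000, ∠ = arctan(10/2000) ≈ 0.29°
pole (s+100): 100 + j10 → |·| = √(100²+10²) = √10100 ≈ 100.5, ∠ = arctan(10/100) ≈ 5.71°
pole (s+250): 250 + j10 → |·| = √(250²+10²) = √62600 ≈ 250.2, ∠ = arctan(10/250) ≈ 2.29°
∠G = 0.89° − 8.00° = -7.11°

-7.1°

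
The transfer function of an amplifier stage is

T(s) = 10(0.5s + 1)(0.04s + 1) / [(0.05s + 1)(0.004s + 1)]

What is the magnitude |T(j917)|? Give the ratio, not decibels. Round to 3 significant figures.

At ω = 917 rad/s:
zero (1 + j917·0.5) = 1 + j458.5 → |·| ≈ 458.5, ∠ ≈ 89.88°
zero (1 + j917·0.04) = 1 + j36.68 → |·| ≈ 36.694, ∠ ≈ 88.44°
pole (1 + j917·0.05) = 1 + j45.85 → |·| ≈ 45.861, ∠ ≈ 88.75°
pole (1 + j917·0.004) = 1 + j3.668 → |·| ≈ 3.8019, ∠ ≈ 74.75°
|T| = 10 · 458.5 · 36.694 / (45.861 · 3.8019) ≈ 964.92

965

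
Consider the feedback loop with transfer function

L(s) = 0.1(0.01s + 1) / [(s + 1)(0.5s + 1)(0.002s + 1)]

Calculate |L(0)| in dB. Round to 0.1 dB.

-20.0 dB

L(0) = 0.1 · 1 / 1 = 0.1
20 log₁₀(0.1) ≈ -20.00 dB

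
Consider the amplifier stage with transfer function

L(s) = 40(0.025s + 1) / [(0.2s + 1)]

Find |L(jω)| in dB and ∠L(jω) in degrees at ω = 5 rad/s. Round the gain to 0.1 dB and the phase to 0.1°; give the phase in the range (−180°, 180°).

At ω = 5 rad/s:
zero (1 + j5·0.025) = 1 + j0.125 → |·| ≈ 1.0078, ∠ ≈ 7.13°
pole (1 + j5·0.2) = 1 + j1 → |·| ≈ 1.4142, ∠ ≈ 45.00°
|L| = 40 · 1.0078 / (1.4142) ≈ 28.505
Gain = 20 log₁₀(28.505) ≈ 29.10 dB
∠L = (7.13°) − (45.00°) = -37.87°

29.1 dB, -37.9°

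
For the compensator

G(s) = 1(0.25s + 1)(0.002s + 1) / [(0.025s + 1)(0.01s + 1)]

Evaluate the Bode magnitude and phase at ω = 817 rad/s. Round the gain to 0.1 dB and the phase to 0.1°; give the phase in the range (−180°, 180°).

7.3 dB, -22.0°

At ω = 817 rad/s:
zero (1 + j817·0.25) = 1 + j204.25 → |·| ≈ 204.25, ∠ ≈ 89.72°
zero (1 + j817·0.002) = 1 + j1.634 → |·| ≈ 1.9157, ∠ ≈ 58.53°
pole (1 + j817·0.025) = 1 + j20.425 → |·| ≈ 20.449, ∠ ≈ 87.20°
pole (1 + j817·0.01) = 1 + j8.17 → |·| ≈ 8.231, ∠ ≈ 83.02°
|G| = 1 · 204.25 · 1.9157 / (20.449 · 8.231) ≈ 2.3247
Gain = 20 log₁₀(2.3247) ≈ 7.33 dB
∠G = (89.72° + 58.53°) − (87.20° + 83.02°) = -21.97°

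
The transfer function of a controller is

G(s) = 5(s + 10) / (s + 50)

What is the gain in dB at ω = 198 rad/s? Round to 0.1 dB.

13.7 dB

At s = jω = j198:
zero (s+10): 10 + j198 → |·| = √(10²+198²) = √39304 ≈ 198.25, ∠ = arctan(198/10) ≈ 87.11°
pole (s+50): 50 + j198 → |·| = √(50²+198²) = √41704 ≈ 204.22, ∠ = arctan(198/50) ≈ 75.83°
|G| = 5 · 198.25 / 204.22 ≈ 4.8538
Gain = 20 log₁₀(4.8538) ≈ 13.72 dB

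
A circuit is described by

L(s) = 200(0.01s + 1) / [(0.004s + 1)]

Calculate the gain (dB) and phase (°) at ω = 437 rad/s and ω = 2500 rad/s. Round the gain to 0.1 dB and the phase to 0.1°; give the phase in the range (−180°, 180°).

At ω = 437 rad/s:
zero (1 + j437·0.01) = 1 + j4.37 → |·| ≈ 4.483, ∠ ≈ 77.11°
pole (1 + j437·0.004) = 1 + j1.748 → |·| ≈ 2.0138, ∠ ≈ 60.23°
|L| = 200 · 4.483 / (2.0138) ≈ 445.23
Gain = 20 log₁₀(445.23) ≈ 52.97 dB
∠L = (77.11°) − (60.23°) = 16.88°

At ω = 2500 rad/s:
zero (1 + j2500·0.01) = 1 + j25 → |·| ≈ 25.02, ∠ ≈ 87.71°
pole (1 + j2500·0.004) = 1 + j10 → |·| ≈ 10.05, ∠ ≈ 84.29°
|L| = 200 · 25.02 / (10.05) ≈ 497.91
Gain = 20 log₁₀(497.91) ≈ 53.94 dB
∠L = (87.71°) − (84.29°) = 3.42°

ω = 437: 53.0 dB, 16.9°; ω = 2500: 53.9 dB, 3.4°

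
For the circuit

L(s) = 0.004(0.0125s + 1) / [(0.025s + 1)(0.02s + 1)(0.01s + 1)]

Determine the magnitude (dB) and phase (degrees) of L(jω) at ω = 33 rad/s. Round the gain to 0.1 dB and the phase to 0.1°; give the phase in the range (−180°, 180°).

At ω = 33 rad/s:
zero (1 + j33·0.0125) = 1 + j0.4125 → |·| ≈ 1.0817, ∠ ≈ 22.42°
pole (1 + j33·0.025) = 1 + j0.825 → |·| ≈ 1.2964, ∠ ≈ 39.52°
pole (1 + j33·0.02) = 1 + j0.66 → |·| ≈ 1.1982, ∠ ≈ 33.42°
pole (1 + j33·0.01) = 1 + j0.33 → |·| ≈ 1.053, ∠ ≈ 18.26°
|L| = 0.004 · 1.0817 / (1.2964 · 1.1982 · 1.053) ≈ 0.0026453
Gain = 20 log₁₀(0.0026453) ≈ -51.55 dB
∠L = (22.42°) − (39.52° + 33.42° + 18.26°) = -68.78°

-51.6 dB, -68.8°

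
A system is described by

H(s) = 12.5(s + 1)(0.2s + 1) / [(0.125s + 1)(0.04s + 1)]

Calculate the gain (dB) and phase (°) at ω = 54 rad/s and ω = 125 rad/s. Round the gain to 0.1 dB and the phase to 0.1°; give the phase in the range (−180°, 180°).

ω = 54: 53.1 dB, 26.9°; ω = 125: 53.8 dB, 12.2°

At ω = 54 rad/s:
zero (1 + j54·1) = 1 + j54 → |·| ≈ 54.009, ∠ ≈ 88.94°
zero (1 + j54·0.2) = 1 + j10.8 → |·| ≈ 10.846, ∠ ≈ 84.71°
pole (1 + j54·0.125) = 1 + j6.75 → |·| ≈ 6.8237, ∠ ≈ 81.57°
pole (1 + j54·0.04) = 1 + j2.16 → |·| ≈ 2.3803, ∠ ≈ 65.16°
|H| = 12.5 · 54.009 · 10.846 / (6.8237 · 2.3803) ≈ 450.81
Gain = 20 log₁₀(450.81) ≈ 53.08 dB
∠H = (88.94° + 84.71°) − (81.57° + 65.16°) = 26.92°

At ω = 125 rad/s:
zero (1 + j125·1) = 1 + j125 → |·| ≈ 125, ∠ ≈ 89.54°
zero (1 + j125·0.2) = 1 + j25 → |·| ≈ 25.02, ∠ ≈ 87.71°
pole (1 + j125·0.125) = 1 + j15.625 → |·| ≈ 15.657, ∠ ≈ 86.34°
pole (1 + j125·0.04) = 1 + j5 → |·| ≈ 5.099, ∠ ≈ 78.69°
|H| = 12.5 · 125 · 25.02 / (15.657 · 5.099) ≈ 489.68
Gain = 20 log₁₀(489.68) ≈ 53.80 dB
∠H = (89.54° + 87.71°) − (86.34° + 78.69°) = 12.22°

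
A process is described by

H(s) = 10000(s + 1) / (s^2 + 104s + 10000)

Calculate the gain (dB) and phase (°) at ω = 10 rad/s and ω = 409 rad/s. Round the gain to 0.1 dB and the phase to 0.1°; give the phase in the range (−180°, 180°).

At s = jω = j10:
zero (s+1): 1 + j10 → |·| = √(1²+10²) = √101 ≈ 10.05, ∠ = arctan(10/1) ≈ 84.29°
quadratic: (j10)² + 104·j10 + 10000 = 9900 + j1040 → |·| ≈ 9954.5, ∠ ≈ 6.00°
|H| = 10000 · 10.05 / 9954.5 ≈ 10.096
Gain = 20 log₁₀(10.096) ≈ 20.08 dB
∠H = 84.29° − 6.00° = 78.29°

At s = jω = j409:
zero (s+1): 1 + j409 → |·| = √(1²+409²) = √167282 ≈ 409, ∠ = arctan(409/1) ≈ 89.86°
quadratic: (j409)² + 104·j409 + 10000 = -157281 + j42536 → |·| ≈ 1.6293e+05, ∠ ≈ 164.87°
|H| = 10000 · 409 / 1.6293e+05 ≈ 25.103
Gain = 20 log₁₀(25.103) ≈ 27.99 dB
∠H = 89.86° − 164.87° = -75.01°

ω = 10: 20.1 dB, 78.3°; ω = 409: 28.0 dB, -75.0°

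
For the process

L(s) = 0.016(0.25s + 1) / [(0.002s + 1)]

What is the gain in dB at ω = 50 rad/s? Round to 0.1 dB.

At ω = 50 rad/s:
zero (1 + j50·0.25) = 1 + j12.5 → |·| ≈ 12.54, ∠ ≈ 85.43°
pole (1 + j50·0.002) = 1 + j0.1 → |·| ≈ 1.005, ∠ ≈ 5.71°
|L| = 0.016 · 12.54 / (1.005) ≈ 0.19964
Gain = 20 log₁₀(0.19964) ≈ -14.00 dB

-14.0 dB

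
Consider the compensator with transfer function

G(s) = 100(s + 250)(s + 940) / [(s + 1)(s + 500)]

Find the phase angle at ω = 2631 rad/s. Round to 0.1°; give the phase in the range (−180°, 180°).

-14.3°

At s = jω = j2631:
zero (s+250): 250 + j2631 → |·| = √(250²+2631²) = √6984661 ≈ 2642.9, ∠ = arctan(2631/250) ≈ 84.57°
zero (s+940): 940 + j2631 → |·| = √(940²+2631²) = √7805761 ≈ 2793.9, ∠ = arctan(2631/940) ≈ 70.34°
pole (s+1): 1 + j2631 → |·| = √(1²+2631²) = √6922162 ≈ 2631, ∠ = arctan(2631/1) ≈ 89.98°
pole (s+500): 500 + j2631 → |·| = √(500²+2631²) = √7172161 ≈ 2678.1, ∠ = arctan(2631/500) ≈ 79.24°
∠G = 154.91° − 169.22° = -14.31°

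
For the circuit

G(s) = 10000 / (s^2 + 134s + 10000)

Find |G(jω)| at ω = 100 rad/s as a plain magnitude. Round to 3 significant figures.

0.746

At s = jω = j100:
quadratic: (j100)² + 134·j100 + 10000 = 0 + j13400 → |·| ≈ 13400, ∠ ≈ 90.00°
|G| = 10000 / 13400 ≈ 0.74627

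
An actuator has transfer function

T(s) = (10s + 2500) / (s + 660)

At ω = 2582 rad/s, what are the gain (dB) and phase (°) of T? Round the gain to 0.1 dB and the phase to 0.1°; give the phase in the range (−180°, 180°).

19.8 dB, 8.8°

Substitute s = j2582:
Numerator: 10(j2582) + 2500 = 2500 + j25820
Denominator: (j2582) + 660 = 660 + j2582
|N| = √(2500² + 25820²) ≈ 25941, ∠N ≈ 84.47°
|D| = √(660² + 2582²) ≈ 2665, ∠D ≈ 75.66°
|T| = 25941 / 2665 ≈ 9.734
Gain = 20 log₁₀(9.734) ≈ 19.77 dB
∠T = 84.47° − 75.66° = 8.81°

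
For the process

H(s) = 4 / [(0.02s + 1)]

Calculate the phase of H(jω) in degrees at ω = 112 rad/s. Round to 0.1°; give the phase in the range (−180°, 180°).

-65.9°

At ω = 112 rad/s:
pole (1 + j112·0.02) = 1 + j2.24 → |·| ≈ 2.4531, ∠ ≈ 65.94°
∠H = (0°) − (65.94°) = -65.94°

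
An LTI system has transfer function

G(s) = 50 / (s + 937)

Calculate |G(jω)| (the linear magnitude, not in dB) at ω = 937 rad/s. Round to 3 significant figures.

0.0377

Substitute s = j937:
Numerator: 50 = 50 + j0
Denominator: (j937) + 937 = 937 + j937
|N| = √(50² + 0²) ≈ 50, ∠N ≈ 0.00°
|D| = √(937² + 937²) ≈ 1325.1, ∠D ≈ 45.00°
|G| = 50 / 1325.1 ≈ 0.037733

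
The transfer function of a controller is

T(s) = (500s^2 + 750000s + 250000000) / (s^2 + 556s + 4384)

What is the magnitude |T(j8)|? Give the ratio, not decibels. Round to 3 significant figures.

4.03e+04

Substitute s = j8:
Numerator: 500(j8)^2 + 750000(j8) + 250000000 = 249968000 + j6000000
Denominator: (j8)^2 + 556(j8) + 4384 = 4320 + j4448
|N| = √(249968000² + 6000000²) ≈ 2.5004e+08, ∠N ≈ 1.38°
|D| = √(4320² + 4448²) ≈ 6200.6, ∠D ≈ 45.84°
|T| = 2.5004e+08 / 6200.6 ≈ 40325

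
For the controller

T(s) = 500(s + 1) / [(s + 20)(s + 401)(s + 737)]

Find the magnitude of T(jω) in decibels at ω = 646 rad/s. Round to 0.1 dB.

At s = jω = j646:
zero (s+1): 1 + j646 → |·| = √(1²+646²) = √417317 ≈ 646, ∠ = arctan(646/1) ≈ 89.91°
pole (s+20): 20 + j646 → |·| = √(20²+646²) = √417716 ≈ 646.31, ∠ = arctan(646/20) ≈ 88.23°
pole (s+401): 401 + j646 → |·| = √(401²+646²) = √578117 ≈ 760.34, ∠ = arctan(646/401) ≈ 58.17°
pole (s+737): 737 + j646 → |·| = √(737²+646²) = √960485 ≈ 980.04, ∠ = arctan(646/737) ≈ 41.24°
|T| = 500 · 646 / 4.8161e+08 ≈ 0.00067067
Gain = 20 log₁₀(0.00067067) ≈ -63.47 dB

-63.5 dB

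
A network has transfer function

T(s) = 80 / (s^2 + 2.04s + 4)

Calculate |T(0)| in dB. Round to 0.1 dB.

T(0) = 80 / 4 = 20
20 log₁₀(20) ≈ 26.02 dB

26.0 dB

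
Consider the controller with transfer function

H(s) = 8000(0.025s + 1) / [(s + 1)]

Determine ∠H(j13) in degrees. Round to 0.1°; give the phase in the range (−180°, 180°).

-67.6°

At ω = 13 rad/s:
zero (1 + j13·0.025) = 1 + j0.325 → |·| ≈ 1.0515, ∠ ≈ 18.00°
pole (1 + j13·1) = 1 + j13 → |·| ≈ 13.038, ∠ ≈ 85.60°
∠H = (18.00°) − (85.60°) = -67.60°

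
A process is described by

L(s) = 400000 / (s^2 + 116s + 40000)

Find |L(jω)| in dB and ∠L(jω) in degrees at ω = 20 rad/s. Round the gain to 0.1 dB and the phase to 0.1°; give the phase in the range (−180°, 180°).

20.1 dB, -3.4°

At s = jω = j20:
quadratic: (j20)² + 116·j20 + 40000 = 39600 + j2320 → |·| ≈ 39668, ∠ ≈ 3.35°
|L| = 400000 / 39668 ≈ 10.084
Gain = 20 log₁₀(10.084) ≈ 20.07 dB
∠L = 0.00° − 3.35° = -3.35°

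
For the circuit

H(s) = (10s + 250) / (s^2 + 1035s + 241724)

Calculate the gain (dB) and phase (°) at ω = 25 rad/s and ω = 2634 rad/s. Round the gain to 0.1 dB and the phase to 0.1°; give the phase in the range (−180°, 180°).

ω = 25: -56.7 dB, 38.9°; ω = 2634: -48.8 dB, -68.4°

Substitute s = j25:
Numerator: 10(j25) + 250 = 250 + j250
Denominator: (j25)^2 + 1035(j25) + 241724 = 241099 + j25875
|N| = √(250² + 250²) ≈ 353.55, ∠N ≈ 45.00°
|D| = √(241099² + 25875²) ≈ 2.4248e+05, ∠D ≈ 6.13°
|H| = 353.55 / 2.4248e+05 ≈ 0.0014581
Gain = 20 log₁₀(0.0014581) ≈ -56.72 dB
∠H = 45.00° − 6.13° = 38.87°

Substitute s = j2634:
Numerator: 10(j2634) + 250 = 250 + j26340
Denominator: (j2634)^2 + 1035(j2634) + 241724 = -6696232 + j2726190
|N| = √(250² + 26340²) ≈ 26341, ∠N ≈ 89.46°
|D| = √(6696232² + 2726190²) ≈ 7.2299e+06, ∠D ≈ 157.85°
|H| = 26341 / 7.2299e+06 ≈ 0.0036433
Gain = 20 log₁₀(0.0036433) ≈ -48.77 dB
∠H = 89.46° − 157.85° = -68.39°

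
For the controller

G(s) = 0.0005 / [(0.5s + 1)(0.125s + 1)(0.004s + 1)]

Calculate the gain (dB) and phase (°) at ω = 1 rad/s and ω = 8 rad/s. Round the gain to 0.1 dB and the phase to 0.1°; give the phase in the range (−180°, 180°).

ω = 1: -67.1 dB, -33.9°; ω = 8: -81.3 dB, -122.8°

At ω = 1 rad/s:
pole (1 + j1·0.5) = 1 + j0.5 → |·| ≈ 1.118, ∠ ≈ 26.57°
pole (1 + j1·0.125) = 1 + j0.125 → |·| ≈ 1.0078, ∠ ≈ 7.13°
pole (1 + j1·0.004) = 1 + j0.004 → |·| ≈ 1, ∠ ≈ 0.23°
|G| = 0.0005 · 1 / (1.118 · 1.0078 · 1) ≈ 0.00044377
Gain = 20 log₁₀(0.00044377) ≈ -67.06 dB
∠G = (0°) − (26.57° + 7.13° + 0.23°) = -33.93°

At ω = 8 rad/s:
pole (1 + j8·0.5) = 1 + j4 → |·| ≈ 4.1231, ∠ ≈ 75.96°
pole (1 + j8·0.125) = 1 + j1 → |·| ≈ 1.4142, ∠ ≈ 45.00°
pole (1 + j8·0.004) = 1 + j0.032 → |·| ≈ 1.0005, ∠ ≈ 1.83°
|G| = 0.0005 · 1 / (4.1231 · 1.4142 · 1.0005) ≈ 8.5707e-05
Gain = 20 log₁₀(8.5707e-05) ≈ -81.34 dB
∠G = (0°) − (75.96° + 45.00° + 1.83°) = -122.79°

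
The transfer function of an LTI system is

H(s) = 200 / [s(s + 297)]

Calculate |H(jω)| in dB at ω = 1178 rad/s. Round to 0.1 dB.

At s = jω = j1178:
pole (s+297): 297 + j1178 → |·| = √(297²+1178²) = √1475893 ≈ 1214.9, ∠ = arctan(1178/297) ≈ 75.85°
pole at origin: |s| = 1178, ∠ = 90.00° (in denominator)
|H| = 200 / 1.4312e+06 ≈ 0.00013974
Gain = 20 log₁₀(0.00013974) ≈ -77.09 dB

-77.1 dB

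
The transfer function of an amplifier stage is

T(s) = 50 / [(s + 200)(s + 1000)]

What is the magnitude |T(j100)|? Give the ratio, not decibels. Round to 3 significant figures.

0.000222

At s = jω = j100:
pole (s+200): 200 + j100 → |·| = √(200²+100²) = √50000 ≈ 223.61, ∠ = arctan(100/200) ≈ 26.57°
pole (s+1000): 1000 + j100 → |·| = √(1000²+100²) = √1010000 ≈ 1005, ∠ = arctan(100/1000) ≈ 5.71°
|T| = 50 / 2.2473e+05 ≈ 0.00022249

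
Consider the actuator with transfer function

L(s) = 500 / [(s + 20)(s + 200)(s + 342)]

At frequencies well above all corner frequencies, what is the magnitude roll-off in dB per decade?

-60 dB/decade

Each pole contributes −20 dB/decade at high frequency; each zero contributes +20 dB/decade.
Net: 0 zero(s) − 3 pole(s) → -60 dB/decade.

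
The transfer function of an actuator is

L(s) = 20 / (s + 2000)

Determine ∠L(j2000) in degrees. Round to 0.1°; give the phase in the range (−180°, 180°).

Substitute s = j2000:
Numerator: 20 = 20 + j0
Denominator: (j2000) + 2000 = 2000 + j2000
|N| = √(20² + 0²) ≈ 20, ∠N ≈ 0.00°
|D| = √(2000² + 2000²) ≈ 2828.4, ∠D ≈ 45.00°
∠L = 0.00° − 45.00° = -45.00°

-45.0°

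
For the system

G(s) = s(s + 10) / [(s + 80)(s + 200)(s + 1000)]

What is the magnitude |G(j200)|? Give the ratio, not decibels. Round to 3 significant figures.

At s = jω = j200:
zero (s+10): 10 + j200 → |·| = √(10²+200²) = √40100 ≈ 200.25, ∠ = arctan(200/10) ≈ 87.14°
zero at origin: s = j200 → |·| = 200, ∠ = 90.00°
pole (s+80): 80 + j200 → |·| = √(80²+200²) = √46400 ≈ 215.41, ∠ = arctan(200/80) ≈ 68.20°
pole (s+200): 200 + j200 → |·| = √(200²+200²) = √80000 ≈ 282.84, ∠ = arctan(200/200) ≈ 45.00°
pole (s+1000): 1000 + j200 → |·| = √(1000²+200²) = √1040000 ≈ 1019.8, ∠ = arctan(200/1000) ≈ 11.31°
|G| = 1 · 40050 / 6.2133e+07 ≈ 0.00064459

0.000645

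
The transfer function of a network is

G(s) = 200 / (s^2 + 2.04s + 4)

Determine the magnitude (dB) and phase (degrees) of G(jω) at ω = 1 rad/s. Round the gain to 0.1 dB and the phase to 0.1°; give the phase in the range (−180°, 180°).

34.8 dB, -34.2°

At s = jω = j1:
quadratic: (j1)² + 2.04·j1 + 4 = 3 + j2.04 → |·| ≈ 3.6279, ∠ ≈ 34.22°
|G| = 200 / 3.6279 ≈ 55.128
Gain = 20 log₁₀(55.128) ≈ 34.83 dB
∠G = 0.00° − 34.22° = -34.22°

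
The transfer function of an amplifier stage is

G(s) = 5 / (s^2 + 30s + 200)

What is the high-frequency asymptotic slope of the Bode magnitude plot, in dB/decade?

-40 dB/decade

Each pole contributes −20 dB/decade at high frequency; each zero contributes +20 dB/decade.
Net: 0 zero(s) − 2 pole(s) → -40 dB/decade.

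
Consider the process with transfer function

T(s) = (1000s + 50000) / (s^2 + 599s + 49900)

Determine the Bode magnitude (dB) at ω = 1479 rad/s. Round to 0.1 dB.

Substitute s = j1479:
Numerator: 1000(j1479) + 50000 = 50000 + j1479000
Denominator: (j1479)^2 + 599(j1479) + 49900 = -2137541 + j885921
|N| = √(50000² + 1479000²) ≈ 1.4798e+06, ∠N ≈ 88.06°
|D| = √(2137541² + 885921²) ≈ 2.3139e+06, ∠D ≈ 157.49°
|T| = 1.4798e+06 / 2.3139e+06 ≈ 0.63953
Gain = 20 log₁₀(0.63953) ≈ -3.88 dB

-3.9 dB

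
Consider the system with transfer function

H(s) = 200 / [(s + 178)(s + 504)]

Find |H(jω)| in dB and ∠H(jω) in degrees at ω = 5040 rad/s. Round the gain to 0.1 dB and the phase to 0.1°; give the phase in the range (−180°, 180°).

At s = jω = j5040:
pole (s+178): 178 + j5040 → |·| = √(178²+5040²) = √25433284 ≈ 5043.1, ∠ = arctan(5040/178) ≈ 87.98°
pole (s+504): 504 + j5040 → |·| = √(504²+5040²) = √25655616 ≈ 5065.1, ∠ = arctan(5040/504) ≈ 84.29°
|H| = 200 / 2.5544e+07 ≈ 7.8296e-06
Gain = 20 log₁₀(7.8296e-06) ≈ -102.13 dB
∠H = 0.00° − 172.27° = -172.27°

-102.1 dB, -172.3°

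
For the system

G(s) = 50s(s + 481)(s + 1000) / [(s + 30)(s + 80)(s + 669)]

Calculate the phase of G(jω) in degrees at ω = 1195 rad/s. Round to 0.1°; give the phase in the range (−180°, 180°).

-27.3°

At s = jω = j1195:
zero (s+481): 481 + j1195 → |·| = √(481²+1195²) = √1659386 ≈ 1288.2, ∠ = arctan(1195/481) ≈ 68.07°
zero (s+1000): 1000 + j1195 → |·| = √(1000²+1195²) = √2428025 ≈ 1558.2, ∠ = arctan(1195/1000) ≈ 50.08°
zero at origin: s = j1195 → |·| = 1195, ∠ = 90.00°
pole (s+30): 30 + j1195 → |·| = √(30²+1195²) = √1428925 ≈ 1195.4, ∠ = arctan(1195/30) ≈ 88.56°
pole (s+80): 80 + j1195 → |·| = √(80²+1195²) = √1434425 ≈ 1197.7, ∠ = arctan(1195/80) ≈ 86.17°
pole (s+669): 669 + j1195 → |·| = √(669²+1195²) = √1875586 ≈ 1369.5, ∠ = arctan(1195/669) ≈ 60.76°
∠G = 208.15° − 235.49° = -27.34°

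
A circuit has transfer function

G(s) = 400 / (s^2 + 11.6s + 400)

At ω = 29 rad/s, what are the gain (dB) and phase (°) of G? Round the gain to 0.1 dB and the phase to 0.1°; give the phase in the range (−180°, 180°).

At s = jω = j29:
quadratic: (j29)² + 11.6·j29 + 400 = -441 + j336.4 → |·| ≈ 554.66, ∠ ≈ 142.66°
|G| = 400 / 554.66 ≈ 0.72116
Gain = 20 log₁₀(0.72116) ≈ -2.84 dB
∠G = 0.00° − 142.66° = -142.66°

-2.8 dB, -142.7°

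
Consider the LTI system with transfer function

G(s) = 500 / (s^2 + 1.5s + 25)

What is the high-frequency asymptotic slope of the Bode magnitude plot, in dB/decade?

-40 dB/decade

Each pole contributes −20 dB/decade at high frequency; each zero contributes +20 dB/decade.
Net: 0 zero(s) − 2 pole(s) → -40 dB/decade.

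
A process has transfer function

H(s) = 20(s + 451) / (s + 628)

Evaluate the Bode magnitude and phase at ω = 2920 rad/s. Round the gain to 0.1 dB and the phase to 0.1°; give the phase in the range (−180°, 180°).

At s = jω = j2920:
zero (s+451): 451 + j2920 → |·| = √(451²+2920²) = √8729801 ≈ 2954.6, ∠ = arctan(2920/451) ≈ 81.22°
pole (s+628): 628 + j2920 → |·| = √(628²+2920²) = √8920784 ≈ 2986.8, ∠ = arctan(2920/628) ≈ 77.86°
|H| = 20 · 2954.6 / 2986.8 ≈ 19.784
Gain = 20 log₁₀(19.784) ≈ 25.93 dB
∠H = 81.22° − 77.86° = 3.36°

25.9 dB, 3.4°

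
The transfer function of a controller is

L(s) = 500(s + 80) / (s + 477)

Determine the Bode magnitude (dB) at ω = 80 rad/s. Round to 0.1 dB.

41.4 dB

At s = jω = j80:
zero (s+80): 80 + j80 → |·| = √(80²+80²) = √12800 ≈ 113.14, ∠ = arctan(80/80) ≈ 45.00°
pole (s+477): 477 + j80 → |·| = √(477²+80²) = √233929 ≈ 483.66, ∠ = arctan(80/477) ≈ 9.52°
|L| = 500 · 113.14 / 483.66 ≈ 116.96
Gain = 20 log₁₀(116.96) ≈ 41.36 dB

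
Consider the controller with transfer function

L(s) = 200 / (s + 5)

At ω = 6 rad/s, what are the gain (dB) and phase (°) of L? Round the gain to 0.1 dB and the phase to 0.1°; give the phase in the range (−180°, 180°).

28.2 dB, -50.2°

At s = jω = j6:
pole (s+5): 5 + j6 → |·| = √(5²+6²) = √61 ≈ 7.8102, ∠ = arctan(6/5) ≈ 50.19°
|L| = 200 / 7.8102 ≈ 25.608
Gain = 20 log₁₀(25.608) ≈ 28.17 dB
∠L = 0.00° − 50.19° = -50.19°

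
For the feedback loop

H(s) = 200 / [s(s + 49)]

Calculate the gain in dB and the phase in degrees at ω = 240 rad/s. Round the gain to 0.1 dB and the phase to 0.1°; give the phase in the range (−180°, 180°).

At s = jω = j240:
pole (s+49): 49 + j240 → |·| = √(49²+240²) = √60001 ≈ 244.95, ∠ = arctan(240/49) ≈ 78.46°
pole at origin: |s| = 240, ∠ = 90.00° (in denominator)
|H| = 200 / 58788 ≈ 0.0034021
Gain = 20 log₁₀(0.0034021) ≈ -49.37 dB
∠H = 0.00° − 168.46° = -168.46°

-49.4 dB, -168.5°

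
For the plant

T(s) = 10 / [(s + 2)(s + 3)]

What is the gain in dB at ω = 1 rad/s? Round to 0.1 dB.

At s = jω = j1:
pole (s+2): 2 + j1 → |·| = √(2²+1²) = √5 ≈ 2.2361, ∠ = arctan(1/2) ≈ 26.57°
pole (s+3): 3 + j1 → |·| = √(3²+1²) = √10 ≈ 3.1623, ∠ = arctan(1/3) ≈ 18.43°
|T| = 10 / 7.0712 ≈ 1.4142
Gain = 20 log₁₀(1.4142) ≈ 3.01 dB

3.0 dB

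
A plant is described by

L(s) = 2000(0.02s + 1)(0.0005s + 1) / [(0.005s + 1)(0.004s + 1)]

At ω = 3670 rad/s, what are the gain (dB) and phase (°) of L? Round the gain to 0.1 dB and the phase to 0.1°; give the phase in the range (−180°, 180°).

At ω = 3670 rad/s:
zero (1 + j3670·0.02) = 1 + j73.4 → |·| ≈ 73.407, ∠ ≈ 89.22°
zero (1 + j3670·0.0005) = 1 + j1.835 → |·| ≈ 2.0898, ∠ ≈ 61.41°
pole (1 + j3670·0.005) = 1 + j18.35 → |·| ≈ 18.377, ∠ ≈ 86.88°
pole (1 + j3670·0.004) = 1 + j14.68 → |·| ≈ 14.714, ∠ ≈ 86.10°
|L| = 2000 · 73.407 · 2.0898 / (18.377 · 14.714) ≈ 1134.7
Gain = 20 log₁₀(1134.7) ≈ 61.10 dB
∠L = (89.22° + 61.41°) − (86.88° + 86.10°) = -22.35°

61.1 dB, -22.4°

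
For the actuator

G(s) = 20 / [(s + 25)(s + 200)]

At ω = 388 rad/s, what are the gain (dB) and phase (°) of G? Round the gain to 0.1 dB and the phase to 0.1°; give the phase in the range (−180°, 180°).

-78.6 dB, -149.0°

At s = jω = j388:
pole (s+25): 25 + j388 → |·| = √(25²+388²) = √151169 ≈ 388.8, ∠ = arctan(388/25) ≈ 86.31°
pole (s+200): 200 + j388 → |·| = √(200²+388²) = √190544 ≈ 436.51, ∠ = arctan(388/200) ≈ 62.73°
|G| = 20 / 1.6972e+05 ≈ 0.00011784
Gain = 20 log₁₀(0.00011784) ≈ -78.57 dB
∠G = 0.00° − 149.04° = -149.04°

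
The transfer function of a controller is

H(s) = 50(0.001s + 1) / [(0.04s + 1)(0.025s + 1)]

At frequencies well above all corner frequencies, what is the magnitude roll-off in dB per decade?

-20 dB/decade

Each pole contributes −20 dB/decade at high frequency; each zero contributes +20 dB/decade.
Net: 1 zero(s) − 2 pole(s) → -20 dB/decade.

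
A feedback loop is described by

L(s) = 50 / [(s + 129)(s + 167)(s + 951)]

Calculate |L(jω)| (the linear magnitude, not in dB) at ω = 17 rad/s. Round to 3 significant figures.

2.41e-06

At s = jω = j17:
pole (s+129): 129 + j17 → |·| = √(129²+17²) = √16930 ≈ 130.12, ∠ = arctan(17/129) ≈ 7.51°
pole (s+167): 167 + j17 → |·| = √(167²+17²) = √28178 ≈ 167.86, ∠ = arctan(17/167) ≈ 5.81°
pole (s+951): 951 + j17 → |·| = √(951²+17²) = √904690 ≈ 951.15, ∠ = arctan(17/951) ≈ 1.02°
|L| = 50 / 2.0775e+07 ≈ 2.4067e-06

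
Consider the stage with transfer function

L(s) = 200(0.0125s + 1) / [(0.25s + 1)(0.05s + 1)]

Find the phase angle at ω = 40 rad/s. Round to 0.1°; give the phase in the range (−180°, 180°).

At ω = 40 rad/s:
zero (1 + j40·0.0125) = 1 + j0.5 → |·| ≈ 1.118, ∠ ≈ 26.57°
pole (1 + j40·0.25) = 1 + j10 → |·| ≈ 10.05, ∠ ≈ 84.29°
pole (1 + j40·0.05) = 1 + j2 → |·| ≈ 2.2361, ∠ ≈ 63.43°
∠L = (26.57°) − (84.29° + 63.43°) = -121.15°

-121.2°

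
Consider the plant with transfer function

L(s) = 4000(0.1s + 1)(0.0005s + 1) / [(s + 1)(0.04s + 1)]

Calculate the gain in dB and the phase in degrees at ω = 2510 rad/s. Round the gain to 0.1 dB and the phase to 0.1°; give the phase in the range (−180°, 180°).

16.1 dB, -38.2°

At ω = 2510 rad/s:
zero (1 + j2510·0.1) = 1 + j251 → |·| ≈ 251, ∠ ≈ 89.77°
zero (1 + j2510·0.0005) = 1 + j1.255 → |·| ≈ 1.6047, ∠ ≈ 51.45°
pole (1 + j2510·1) = 1 + j2510 → |·| ≈ 2510, ∠ ≈ 89.98°
pole (1 + j2510·0.04) = 1 + j100.4 → |·| ≈ 100.4, ∠ ≈ 89.43°
|L| = 4000 · 251 · 1.6047 / (2510 · 100.4) ≈ 6.3932
Gain = 20 log₁₀(6.3932) ≈ 16.11 dB
∠L = (89.77° + 51.45°) − (89.98° + 89.43°) = -38.19°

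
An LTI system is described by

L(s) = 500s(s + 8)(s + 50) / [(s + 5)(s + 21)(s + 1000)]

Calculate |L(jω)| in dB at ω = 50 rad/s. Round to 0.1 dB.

30.3 dB

At s = jω = j50:
zero (s+8): 8 + j50 → |·| = √(8²+50²) = √2564 ≈ 50.636, ∠ = arctan(50/8) ≈ 80.91°
zero (s+50): 50 + j50 → |·| = √(50²+50²) = √5000 ≈ 70.711, ∠ = arctan(50/50) ≈ 45.00°
zero at origin: s = j50 → |·| = 50, ∠ = 90.00°
pole (s+5): 5 + j50 → |·| = √(5²+50²) = √2525 ≈ 50.249, ∠ = arctan(50/5) ≈ 84.29°
pole (s+21): 21 + j50 → |·| = √(21²+50²) = √2941 ≈ 54.231, ∠ = arctan(50/21) ≈ 67.22°
pole (s+1000): 1000 + j50 → |·| = √(1000²+50²) = √1002500 ≈ 1001.2, ∠ = arctan(50/1000) ≈ 2.86°
|L| = 500 · 1.7903e+05 / 2.7283e+06 ≈ 32.81
Gain = 20 log₁₀(32.81) ≈ 30.32 dB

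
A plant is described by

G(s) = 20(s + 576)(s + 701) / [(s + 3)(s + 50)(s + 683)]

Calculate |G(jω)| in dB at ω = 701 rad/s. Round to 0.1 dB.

-28.6 dB

At s = jω = j701:
zero (s+576): 576 + j701 → |·| = √(576²+701²) = √823177 ≈ 907.29, ∠ = arctan(701/576) ≈ 50.59°
zero (s+701): 701 + j701 → |·| = √(701²+701²) = √982802 ≈ 991.36, ∠ = arctan(701/701) ≈ 45.00°
pole (s+3): 3 + j701 → |·| = √(3²+701²) = √491410 ≈ 701.01, ∠ = arctan(701/3) ≈ 89.75°
pole (s+50): 50 + j701 → |·| = √(50²+701²) = √493901 ≈ 702.78, ∠ = arctan(701/50) ≈ 85.92°
pole (s+683): 683 + j701 → |·| = √(683²+701²) = √957890 ≈ 978.72, ∠ = arctan(701/683) ≈ 45.75°
|G| = 20 · 8.9945e+05 / 4.8217e+08 ≈ 0.037308
Gain = 20 log₁₀(0.037308) ≈ -28.56 dB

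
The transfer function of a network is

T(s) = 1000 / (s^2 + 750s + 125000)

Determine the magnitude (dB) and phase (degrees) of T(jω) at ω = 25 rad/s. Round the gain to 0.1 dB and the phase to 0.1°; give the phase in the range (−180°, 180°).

-42.0 dB, -8.6°

Substitute s = j25:
Numerator: 1000 = 1000 + j0
Denominator: (j25)^2 + 750(j25) + 125000 = 124375 + j18750
|N| = √(1000² + 0²) ≈ 1000, ∠N ≈ 0.00°
|D| = √(124375² + 18750²) ≈ 1.2578e+05, ∠D ≈ 8.57°
|T| = 1000 / 1.2578e+05 ≈ 0.0079504
Gain = 20 log₁₀(0.0079504) ≈ -41.99 dB
∠T = 0.00° − 8.57° = -8.57°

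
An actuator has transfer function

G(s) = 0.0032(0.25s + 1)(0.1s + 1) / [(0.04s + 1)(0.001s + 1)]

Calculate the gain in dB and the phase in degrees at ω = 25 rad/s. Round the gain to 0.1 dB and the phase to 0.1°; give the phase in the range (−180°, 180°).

At ω = 25 rad/s:
zero (1 + j25·0.25) = 1 + j6.25 → |·| ≈ 6.3295, ∠ ≈ 80.91°
zero (1 + j25·0.1) = 1 + j2.5 → |·| ≈ 2.6926, ∠ ≈ 68.20°
pole (1 + j25·0.04) = 1 + j1 → |·| ≈ 1.4142, ∠ ≈ 45.00°
pole (1 + j25·0.001) = 1 + j0.025 → |·| ≈ 1.0003, ∠ ≈ 1.43°
|G| = 0.0032 · 6.3295 · 2.6926 / (1.4142 · 1.0003) ≈ 0.038552
Gain = 20 log₁₀(0.038552) ≈ -28.28 dB
∠G = (80.91° + 68.20°) − (45.00° + 1.43°) = 102.68°

-28.3 dB, 102.7°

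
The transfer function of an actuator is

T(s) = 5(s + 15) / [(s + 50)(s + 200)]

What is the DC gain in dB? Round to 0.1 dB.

T(0) = 5·15 / (50·200) = 0.0075
20 log₁₀(0.0075) ≈ -42.50 dB

-42.5 dB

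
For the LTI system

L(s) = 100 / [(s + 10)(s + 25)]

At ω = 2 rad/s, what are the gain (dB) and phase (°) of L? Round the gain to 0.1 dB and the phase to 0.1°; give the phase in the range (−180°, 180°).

-8.2 dB, -15.9°

At s = jω = j2:
pole (s+10): 10 + j2 → |·| = √(10²+2²) = √104 ≈ 10.198, ∠ = arctan(2/10) ≈ 11.31°
pole (s+25): 25 + j2 → |·| = √(25²+2²) = √629 ≈ 25.08, ∠ = arctan(2/25) ≈ 4.57°
|L| = 100 / 255.77 ≈ 0.39098
Gain = 20 log₁₀(0.39098) ≈ -8.16 dB
∠L = 0.00° − 15.88° = -15.88°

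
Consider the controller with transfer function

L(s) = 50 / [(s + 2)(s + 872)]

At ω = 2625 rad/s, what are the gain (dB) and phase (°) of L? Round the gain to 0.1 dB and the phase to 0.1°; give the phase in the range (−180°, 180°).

-103.2 dB, -161.6°

At s = jω = j2625:
pole (s+2): 2 + j2625 → |·| = √(2²+2625²) = √6890629 ≈ 2625, ∠ = arctan(2625/2) ≈ 89.96°
pole (s+872): 872 + j2625 → |·| = √(872²+2625²) = √7651009 ≈ 2766, ∠ = arctan(2625/872) ≈ 71.62°
|L| = 50 / 7.2608e+06 ≈ 6.8863e-06
Gain = 20 log₁₀(6.8863e-06) ≈ -103.24 dB
∠L = 0.00° − 161.58° = -161.58°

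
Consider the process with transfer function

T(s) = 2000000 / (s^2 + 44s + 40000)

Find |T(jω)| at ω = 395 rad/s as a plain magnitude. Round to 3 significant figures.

At s = jω = j395:
quadratic: (j395)² + 44·j395 + 40000 = -116025 + j17380 → |·| ≈ 1.1732e+05, ∠ ≈ 171.48°
|T| = 2000000 / 1.1732e+05 ≈ 17.047

17.0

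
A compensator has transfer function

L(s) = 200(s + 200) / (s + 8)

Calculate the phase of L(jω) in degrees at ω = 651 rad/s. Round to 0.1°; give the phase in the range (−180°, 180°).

-16.4°

At s = jω = j651:
zero (s+200): 200 + j651 → |·| = √(200²+651²) = √463801 ≈ 681.03, ∠ = arctan(651/200) ≈ 72.92°
pole (s+8): 8 + j651 → |·| = √(8²+651²) = √423865 ≈ 651.05, ∠ = arctan(651/8) ≈ 89.30°
∠L = 72.92° − 89.30° = -16.38°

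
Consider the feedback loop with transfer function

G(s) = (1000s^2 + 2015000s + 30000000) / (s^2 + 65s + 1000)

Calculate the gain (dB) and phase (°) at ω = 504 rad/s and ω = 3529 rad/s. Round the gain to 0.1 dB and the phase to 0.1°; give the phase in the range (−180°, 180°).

Substitute s = j504:
Numerator: 1000(j504)^2 + 2015000(j504) + 30000000 = -224016000 + j1015560000
Denominator: (j504)^2 + 65(j504) + 1000 = -253016 + j32760
|N| = √(224016000² + 1015560000²) ≈ 1.04e+09, ∠N ≈ 102.44°
|D| = √(253016² + 32760²) ≈ 2.5513e+05, ∠D ≈ 172.62°
|G| = 1.04e+09 / 2.5513e+05 ≈ 4076.4
Gain = 20 log₁₀(4076.4) ≈ 72.21 dB
∠G = 102.44° − 172.62° = -70.18°

Substitute s = j3529:
Numerator: 1000(j3529)^2 + 2015000(j3529) + 30000000 = -12423841000 + j7110935000
Denominator: (j3529)^2 + 65(j3529) + 1000 = -12452841 + j229385
|N| = √(12423841000² + 7110935000²) ≈ 1.4315e+10, ∠N ≈ 150.21°
|D| = √(12452841² + 229385²) ≈ 1.2455e+07, ∠D ≈ 178.94°
|G| = 1.4315e+10 / 1.2455e+07 ≈ 1149.3
Gain = 20 log₁₀(1149.3) ≈ 61.21 dB
∠G = 150.21° − 178.94° = -28.73°

ω = 504: 72.2 dB, -70.2°; ω = 3529: 61.2 dB, -28.7°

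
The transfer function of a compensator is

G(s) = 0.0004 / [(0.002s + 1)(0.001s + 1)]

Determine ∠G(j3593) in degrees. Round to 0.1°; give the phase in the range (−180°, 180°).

-156.5°

At ω = 3593 rad/s:
pole (1 + j3593·0.002) = 1 + j7.186 → |·| ≈ 7.2552, ∠ ≈ 82.08°
pole (1 + j3593·0.001) = 1 + j3.593 → |·| ≈ 3.7296, ∠ ≈ 74.45°
∠G = (0°) − (82.08° + 74.45°) = -156.53°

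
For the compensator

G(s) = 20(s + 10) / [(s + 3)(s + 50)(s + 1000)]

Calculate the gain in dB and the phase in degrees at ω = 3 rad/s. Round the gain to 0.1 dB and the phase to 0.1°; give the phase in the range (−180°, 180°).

At s = jω = j3:
zero (s+10): 10 + j3 → |·| = √(10²+3²) = √109 ≈ 10.44, ∠ = arctan(3/10) ≈ 16.70°
pole (s+3): 3 + j3 → |·| = √(3²+3²) = √18 ≈ 4.2426, ∠ = arctan(3/3) ≈ 45.00°
pole (s+50): 50 + j3 → |·| = √(50²+3²) = √2509 ≈ 50.09, ∠ = arctan(3/50) ≈ 3.43°
pole (s+1000): 1000 + j3 → |·| = √(1000²+3²) = √1000009 ≈ 1000, ∠ = arctan(3/1000) ≈ 0.17°
|G| = 20 · 10.44 / 2.1251e+05 ≈ 0.00098254
Gain = 20 log₁₀(0.00098254) ≈ -60.15 dB
∠G = 16.70° − 48.60° = -31.90°

-60.2 dB, -31.9°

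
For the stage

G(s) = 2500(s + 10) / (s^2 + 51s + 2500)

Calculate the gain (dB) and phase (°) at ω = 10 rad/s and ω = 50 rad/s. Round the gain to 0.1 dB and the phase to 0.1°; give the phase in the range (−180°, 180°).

At s = jω = j10:
zero (s+10): 10 + j10 → |·| = √(10²+10²) = √200 ≈ 14.142, ∠ = arctan(10/10) ≈ 45.00°
quadratic: (j10)² + 51·j10 + 2500 = 2400 + j510 → |·| ≈ 2453.6, ∠ ≈ 12.00°
|G| = 2500 · 14.142 / 2453.6 ≈ 14.409
Gain = 20 log₁₀(14.409) ≈ 23.17 dB
∠G = 45.00° − 12.00° = 33.00°

At s = jω = j50:
zero (s+10): 10 + j50 → |·| = √(10²+50²) = √2600 ≈ 50.99, ∠ = arctan(50/10) ≈ 78.69°
quadratic: (j50)² + 51·j50 + 2500 = 0 + j2550 → |·| ≈ 2550, ∠ ≈ 90.00°
|G| = 2500 · 50.99 / 2550 ≈ 49.99
Gain = 20 log₁₀(49.99) ≈ 33.98 dB
∠G = 78.69° − 90.00° = -11.31°

ω = 10: 23.2 dB, 33.0°; ω = 50: 34.0 dB, -11.3°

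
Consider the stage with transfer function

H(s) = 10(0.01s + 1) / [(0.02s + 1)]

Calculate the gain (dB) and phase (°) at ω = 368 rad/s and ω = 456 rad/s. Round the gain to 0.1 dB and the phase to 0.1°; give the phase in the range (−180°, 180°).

At ω = 368 rad/s:
zero (1 + j368·0.01) = 1 + j3.68 → |·| ≈ 3.8134, ∠ ≈ 74.80°
pole (1 + j368·0.02) = 1 + j7.36 → |·| ≈ 7.4276, ∠ ≈ 82.26°
|H| = 10 · 3.8134 / (7.4276) ≈ 5.1341
Gain = 20 log₁₀(5.1341) ≈ 14.21 dB
∠H = (74.80°) − (82.26°) = -7.46°

At ω = 456 rad/s:
zero (1 + j456·0.01) = 1 + j4.56 → |·| ≈ 4.6684, ∠ ≈ 77.63°
pole (1 + j456·0.02) = 1 + j9.12 → |·| ≈ 9.1747, ∠ ≈ 83.74°
|H| = 10 · 4.6684 / (9.1747) ≈ 5.0883
Gain = 20 log₁₀(5.0883) ≈ 14.13 dB
∠H = (77.63°) − (83.74°) = -6.11°

ω = 368: 14.2 dB, -7.5°; ω = 456: 14.1 dB, -6.1°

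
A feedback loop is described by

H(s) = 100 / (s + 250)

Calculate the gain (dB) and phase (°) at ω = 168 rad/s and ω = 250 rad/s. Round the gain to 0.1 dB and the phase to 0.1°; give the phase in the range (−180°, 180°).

Substitute s = j168:
Numerator: 100 = 100 + j0
Denominator: (j168) + 250 = 250 + j168
|N| = √(100² + 0²) ≈ 100, ∠N ≈ 0.00°
|D| = √(250² + 168²) ≈ 301.2, ∠D ≈ 33.90°
|H| = 100 / 301.2 ≈ 0.33201
Gain = 20 log₁₀(0.33201) ≈ -9.58 dB
∠H = 0.00° − 33.90° = -33.90°

Substitute s = j250:
Numerator: 100 = 100 + j0
Denominator: (j250) + 250 = 250 + j250
|N| = √(100² + 0²) ≈ 100, ∠N ≈ 0.00°
|D| = √(250² + 250²) ≈ 353.55, ∠D ≈ 45.00°
|H| = 100 / 353.55 ≈ 0.28285
Gain = 20 log₁₀(0.28285) ≈ -10.97 dB
∠H = 0.00° − 45.00° = -45.00°

ω = 168: -9.6 dB, -33.9°; ω = 250: -11.0 dB, -45.0°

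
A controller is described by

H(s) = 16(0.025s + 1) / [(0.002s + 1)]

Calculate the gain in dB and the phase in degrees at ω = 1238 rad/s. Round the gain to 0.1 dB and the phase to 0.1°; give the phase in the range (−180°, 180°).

45.4 dB, 20.1°

At ω = 1238 rad/s:
zero (1 + j1238·0.025) = 1 + j30.95 → |·| ≈ 30.966, ∠ ≈ 88.15°
pole (1 + j1238·0.002) = 1 + j2.476 → |·| ≈ 2.6703, ∠ ≈ 68.01°
|H| = 16 · 30.966 / (2.6703) ≈ 185.54
Gain = 20 log₁₀(185.54) ≈ 45.37 dB
∠H = (88.15°) − (68.01°) = 20.14°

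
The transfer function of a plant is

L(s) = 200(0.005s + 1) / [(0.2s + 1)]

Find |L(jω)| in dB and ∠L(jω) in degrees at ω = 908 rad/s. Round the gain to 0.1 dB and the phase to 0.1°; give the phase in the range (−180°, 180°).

At ω = 908 rad/s:
zero (1 + j908·0.005) = 1 + j4.54 → |·| ≈ 4.6488, ∠ ≈ 77.58°
pole (1 + j908·0.2) = 1 + j181.6 → |·| ≈ 181.6, ∠ ≈ 89.68°
|L| = 200 · 4.6488 / (181.6) ≈ 5.1198
Gain = 20 log₁₀(5.1198) ≈ 14.19 dB
∠L = (77.58°) − (89.68°) = -12.10°

14.2 dB, -12.1°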